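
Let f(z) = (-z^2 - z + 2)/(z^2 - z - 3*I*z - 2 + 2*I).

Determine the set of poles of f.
The singularities of f are the zeros of the denominator. Factoring,
  z^2 - z - 3*I*z - 2 + 2*I = (z - 2*I)*(z - 1 - I)
so the candidates are z = 2*I, z = 1 + I.

Check the numerator P(z) = -z^2 - z + 2 at each one:
  P(2*I) = 6 - 2*I ≠ 0, so z = 2*I is a (simple) pole.
  P(1 + I) = 1 - 3*I ≠ 0, so z = 1 + I is a (simple) pole.

Poles of f: {2*I, 1 + I}

Final answer: {2*I, 1 + I}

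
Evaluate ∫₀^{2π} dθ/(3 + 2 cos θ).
2*sqrt(5)*pi/5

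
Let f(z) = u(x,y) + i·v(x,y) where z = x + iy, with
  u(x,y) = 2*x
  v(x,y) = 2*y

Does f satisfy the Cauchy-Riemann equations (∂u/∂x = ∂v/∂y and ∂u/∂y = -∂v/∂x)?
∂u/∂x = 2
∂v/∂y = 2
∂u/∂y = 0
∂v/∂x = 0
∂u/∂x = ∂v/∂y and ∂u/∂y = -∂v/∂x hold identically; f is analytic.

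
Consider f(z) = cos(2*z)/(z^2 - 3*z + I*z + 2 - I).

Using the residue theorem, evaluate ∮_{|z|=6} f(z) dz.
By the residue theorem, ∮_C f(z) dz = 2πi · (sum of the residues of f at the poles inside |z| = 6).

The denominator factors as (z - 2 + I)*(z - 1), so the singularities of f are simple poles at z = 2 - I, z = 1.
  |2 - I|² = 5 < 36 = 6², so this pole is inside the contour.
  |1|² = 1 < 36 = 6², so this pole is inside the contour.

With P(z) = cos(2*z) and Q(z) = z^2 - 3*z + I*z + 2 - I, each pole is simple, so Res(f, z₀) = P(z₀)/Q'(z₀) with Q'(z) = 2*z - 3 + I.
  Res(f, 2 - I) = P(2 - I)/Q'(2 - I) = (cos(4 - 2*I))/(1 - I) = (1/2 + I/2)*cos(4 - 2*I)
  Res(f, 1) = P(1)/Q'(1) = (cos(2))/(-1 + I) = (-1/2 - I/2)*cos(2)

Sum of residues inside C: (1/2 + I/2)*cos(4 - 2*I) + (-1/2 - I/2)*cos(2)
∮_C f(z) dz = 2πi · ((1/2 + I/2)*cos(4 - 2*I) + (-1/2 - I/2)*cos(2)) = pi*(-1 + I)*cos(4 - 2*I) + pi*(1 - I)*cos(2)

Final answer: pi*(-1 + I)*cos(4 - 2*I) + pi*(1 - I)*cos(2)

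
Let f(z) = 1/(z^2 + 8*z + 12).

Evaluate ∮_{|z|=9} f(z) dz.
0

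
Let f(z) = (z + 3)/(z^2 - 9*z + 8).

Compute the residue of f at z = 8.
11/7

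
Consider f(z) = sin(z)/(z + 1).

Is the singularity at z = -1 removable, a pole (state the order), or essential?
Write f(z) = g(z)/(z + 1) with g(z) = sin(z).
g is entire and g(-1) = -sin(1) ≠ 0, so no factor of (z + 1) cancels: the Laurent expansion of f about z = -1 starts at the power -1, i.e. lim_{z→z₀} (z - z₀) f(z) = -sin(1) is finite and nonzero.
So z = -1 is a pole of order 1.

Final answer: pole of order 1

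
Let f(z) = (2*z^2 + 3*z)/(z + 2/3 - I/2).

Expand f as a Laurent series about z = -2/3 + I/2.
Put w = z - (-2/3 + I/2), i.e. z = w - 2/3 + I/2. The denominator is w, so it suffices to rewrite the numerator in powers of w.

P(z) = 2*z^2 + 3*z
P(w - 2/3 + I/2) = -29/18 + I/6 + (1/3 + 2*I)*w + 2*w^2

Dividing each term by w:
  f = (-29/18 + I/6)/w + 1/3 + 2*I + 2*w

Substituting back w = z + 2/3 - I/2:
  f(z) = (-29/18 + I/6)/(z + 2/3 - I/2) + 1/3 + 2*I + 2*(z + 2/3 - I/2)

The series is finite because the numerator is a polynomial; the negative powers form the principal part, and the coefficient of 1/(z + 2/3 - I/2) gives Res(f, -2/3 + I/2) = -29/18 + I/6.

Final answer: (-29/18 + I/6)/(z + 2/3 - I/2) + 1/3 + 2*I + 2*(z + 2/3 - I/2)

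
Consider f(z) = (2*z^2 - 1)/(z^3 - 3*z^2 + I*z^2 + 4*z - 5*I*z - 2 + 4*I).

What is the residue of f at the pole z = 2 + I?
Write f(z) = P(z)/Q(z) with P(z) = 2*z^2 - 1 and Q(z) = z^3 - 3*z^2 + I*z^2 + 4*z - 5*I*z - 2 + 4*I.
The denominator factors as Q(z) = (z - 2 - I)*(z - 1)*(z + 2*I), so z = 2 + I is a simple zero of Q and P is analytic there; z = 2 + I is therefore a simple pole and
  Res(f, z₀) = P(z₀)/Q'(z₀).

Q'(z) = 3*z^2 - 6*z + 2*I*z + 4 - 5*I, so Q'(2 + I) = -1 + 5*I.
P(2 + I) = 5 + 8*I.

Res(f, 2 + I) = (5 + 8*I)/(-1 + 5*I) = 35/26 - 33*I/26

Final answer: 35/26 - 33*I/26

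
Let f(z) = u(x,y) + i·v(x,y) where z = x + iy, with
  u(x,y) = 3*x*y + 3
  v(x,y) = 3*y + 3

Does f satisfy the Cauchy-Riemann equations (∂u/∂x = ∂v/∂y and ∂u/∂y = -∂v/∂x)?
∂u/∂x = 3*y
∂v/∂y = 3
∂u/∂y = 3*x
∂v/∂x = 0
∂u/∂x ≠ ∂v/∂y and ∂u/∂y ≠ -∂v/∂x; the Cauchy-Riemann equations are not satisfied, so f is not analytic.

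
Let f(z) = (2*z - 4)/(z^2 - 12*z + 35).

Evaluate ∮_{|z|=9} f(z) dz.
By the residue theorem, ∮_C f(z) dz = 2πi · (sum of the residues of f at the poles inside |z| = 9).

The denominator factors as (z - 7)*(z - 5), so the singularities of f are simple poles at z = 7, z = 5.
  |7|² = 49 < 81 = 9², so this pole is inside the contour.
  |5|² = 25 < 81 = 9², so this pole is inside the contour.

With P(z) = 2*z - 4 and Q(z) = z^2 - 12*z + 35, each pole is simple, so Res(f, z₀) = P(z₀)/Q'(z₀) with Q'(z) = 2*z - 12.
  Res(f, 7) = P(7)/Q'(7) = (10)/(2) = 5
  Res(f, 5) = P(5)/Q'(5) = (6)/(-2) = -3

Sum of residues inside C: 2
∮_C f(z) dz = 2πi · (2) = 4*I*pi

Final answer: 4*I*pi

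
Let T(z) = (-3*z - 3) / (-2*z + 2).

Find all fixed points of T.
T(z) = z means -3*z - 3 = z*(-2*z + 2), i.e.
  -2*z^2 + 5*z + 3 = 0.
Discriminant: (5)^2 - 4*(-2)*(3) = 49, so the roots are real.
  z = (-5 ± sqrt(49))/(2*(-2))
Fixed points: {-1/2, 3}

Final answer: {-1/2, 3}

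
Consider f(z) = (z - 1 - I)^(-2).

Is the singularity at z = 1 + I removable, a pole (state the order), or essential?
Write f(z) = g(z)/(z - 1 - I)^2 with g(z) = 1.
g is entire and g(1 + I) = 1 ≠ 0, so no factor of (z - 1 - I) cancels: the Laurent expansion of f about z = 1 + I starts at the power -2, i.e. lim_{z→z₀} (z - z₀)^2 f(z) = 1 is finite and nonzero.
So z = 1 + I is a pole of order 2.

Final answer: pole of order 2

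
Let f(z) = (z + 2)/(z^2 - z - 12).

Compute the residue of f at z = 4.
Write f(z) = P(z)/Q(z) with P(z) = z + 2 and Q(z) = z^2 - z - 12.
The denominator factors as Q(z) = (z + 3)*(z - 4), so z = 4 is a simple zero of Q and P is analytic there; z = 4 is therefore a simple pole and
  Res(f, z₀) = P(z₀)/Q'(z₀).

Q'(z) = 2*z - 1, so Q'(4) = 7.
P(4) = 6.

Res(f, 4) = (6)/(7) = 6/7

Final answer: 6/7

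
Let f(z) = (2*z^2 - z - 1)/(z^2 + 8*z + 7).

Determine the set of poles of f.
The singularities of f are the zeros of the denominator. Factoring,
  z^2 + 8*z + 7 = (z + 1)*(z + 7)
so the candidates are z = -1, z = -7.

Check the numerator P(z) = 2*z^2 - z - 1 at each one:
  P(-1) = 2 ≠ 0, so z = -1 is a (simple) pole.
  P(-7) = 104 ≠ 0, so z = -7 is a (simple) pole.

Poles of f: {-7, -1}

Final answer: {-7, -1}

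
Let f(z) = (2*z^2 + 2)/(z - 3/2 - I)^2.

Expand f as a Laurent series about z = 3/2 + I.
Put w = z - (3/2 + I), i.e. z = w + 3/2 + I. The denominator is w^2, so it suffices to rewrite the numerator in powers of w.

P(z) = 2*z^2 + 2
P(w + 3/2 + I) = 9/2 + 6*I + (6 + 4*I)*w + 2*w^2

Dividing each term by w^2:
  f = (9/2 + 6*I)/w^2 + (6 + 4*I)/w + 2

Substituting back w = z - 3/2 - I:
  f(z) = (9/2 + 6*I)/(z - 3/2 - I)^2 + (6 + 4*I)/(z - 3/2 - I) + 2

The series is finite because the numerator is a polynomial; the negative powers form the principal part, and the coefficient of 1/(z - 3/2 - I) gives Res(f, 3/2 + I) = 6 + 4*I.

Final answer: (9/2 + 6*I)/(z - 3/2 - I)^2 + (6 + 4*I)/(z - 3/2 - I) + 2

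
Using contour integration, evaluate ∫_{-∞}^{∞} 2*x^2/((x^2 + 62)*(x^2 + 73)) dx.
Let f(z) = 2*z^2/((z^2 + 62)*(z^2 + 73)). The denominator has no real zeros and deg Q - deg P = 2 ≥ 2, so the integral of f over the upper semicircle |z| = R tends to 0 as R → ∞. Closing the contour in the upper half-plane,
  ∫_{-∞}^{∞} f(x) dx = 2πi · Σ Res(f, z_k)  over the poles with Im z_k > 0.

Zeros of the denominator: z^2 + 73 = 0 gives z = ±sqrt(73)*I; z^2 + 62 = 0 gives z = ±sqrt(62)*I.
Upper half-plane: z = sqrt(62)*I, z = sqrt(73)*I (simple).

Each pole is a simple zero of Q(z) = z^4 + 135*z^2 + 4526, so Res(f, z₀) = P(z₀)/Q'(z₀) with P(z) = 2*z^2, Q'(z) = 4*z^3 + 270*z:
  Res(f, sqrt(62)*I) = (-124)/(22*sqrt(62)*I) = sqrt(62)*I/11
  Res(f, sqrt(73)*I) = (-146)/(-22*sqrt(73)*I) = -sqrt(73)*I/11

Sum of residues: I*(-sqrt(73) + sqrt(62))/11
∫_{-∞}^{∞} f(x) dx = 2πi · (I*(-sqrt(73) + sqrt(62))/11) = 2*pi*(-sqrt(62) + sqrt(73))/11

Final answer: 2*pi*(-sqrt(62) + sqrt(73))/11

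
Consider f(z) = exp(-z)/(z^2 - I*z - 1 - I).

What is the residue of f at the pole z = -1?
exp(1)*(-2/5 + I/5)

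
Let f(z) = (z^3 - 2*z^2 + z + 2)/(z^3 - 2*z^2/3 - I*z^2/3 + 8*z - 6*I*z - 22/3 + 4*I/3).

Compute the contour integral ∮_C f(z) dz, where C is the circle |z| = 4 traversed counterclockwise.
By the residue theorem, ∮_C f(z) dz = 2πi · (sum of the residues of f at the poles inside |z| = 4).

The denominator factors as (z - 2/3 - I/3)*(z + 1 + 3*I)*(z - 1 - 3*I), so the singularities of f are simple poles at z = 2/3 + I/3, z = -1 - 3*I, z = 1 + 3*I.
  |2/3 + I/3|² = 5/9 < 16 = 4², so this pole is inside the contour.
  |-1 - 3*I|² = 10 < 16 = 4², so this pole is inside the contour.
  |1 + 3*I|² = 10 < 16 = 4², so this pole is inside the contour.

With P(z) = z^3 - 2*z^2 + z + 2 and Q(z) = z^3 - 2*z^2/3 - I*z^2/3 + 8*z - 6*I*z - 22/3 + 4*I/3, each pole is simple, so Res(f, z₀) = P(z₀)/Q'(z₀) with Q'(z) = 3*z^2 - 4*z/3 - 2*I*z/3 + 8 - 6*I.
  Res(f, 2/3 + I/3) = P(2/3 + I/3)/Q'(2/3 + I/3) = (56/27 - 4*I/27)/(25/3 - 50*I/9) = 176/975 + 4*I/39
  Res(f, -1 - 3*I) = P(-1 - 3*I)/Q'(-1 - 3*I) = (43 + 3*I)/(-50/3 + 50*I/3) = -6/5 - 69*I/50
  Res(f, 1 + 3*I) = P(1 + 3*I)/Q'(1 + 3*I) = (-7 - 27*I)/(-46/3 + 22*I/3) = -102/325 + 1047*I/650

Sum of residues inside C: -4/3 + I/3
∮_C f(z) dz = 2πi · (-4/3 + I/3) = pi*(-2/3 - 8*I/3)

Final answer: pi*(-2/3 - 8*I/3)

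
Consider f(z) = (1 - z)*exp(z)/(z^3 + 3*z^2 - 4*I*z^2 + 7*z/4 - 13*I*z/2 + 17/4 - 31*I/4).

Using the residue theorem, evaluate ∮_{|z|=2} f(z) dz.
By the residue theorem, ∮_C f(z) dz = 2πi · (sum of the residues of f at the poles inside |z| = 2).

The denominator factors as (z + 1 - 3*I)*(z + 1/2 + I)*(z + 3/2 - 2*I), so the singularities of f are simple poles at z = -1 + 3*I, z = -1/2 - I, z = -3/2 + 2*I.
  |-1 + 3*I|² = 10 > 4 = 2², so this pole is outside the contour.
  |-1/2 - I|² = 5/4 < 4 = 2², so this pole is inside the contour.
  |-3/2 + 2*I|² = 25/4 > 4 = 2², so this pole is outside the contour.

With P(z) = (1 - z)*exp(z) and Q(z) = z^3 + 3*z^2 - 4*I*z^2 + 7*z/4 - 13*I*z/2 + 17/4 - 31*I/4, each pole is simple, so Res(f, z₀) = P(z₀)/Q'(z₀) with Q'(z) = 3*z^2 + 6*z - 8*I*z + 7/4 - 13*I/2.
  Res(f, -1/2 - I) = P(-1/2 - I)/Q'(-1/2 - I) = ((3/2 + I)*exp(-1/2 - I))/(-23/2 - 11*I/2) = (-7/50 - I/50)*exp(-1/2 - I)

∮_C f(z) dz = 2πi · ((-7/50 - I/50)*exp(-1/2 - I)) = pi*(1/25 - 7*I/25)*exp(-1/2 - I)

Final answer: pi*(1/25 - 7*I/25)*exp(-1/2 - I)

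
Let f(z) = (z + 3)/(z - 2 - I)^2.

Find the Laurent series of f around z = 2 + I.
Put w = z - (2 + I), i.e. z = w + 2 + I. The denominator is w^2, so it suffices to rewrite the numerator in powers of w.

P(z) = z + 3
P(w + 2 + I) = 5 + I + w

Dividing each term by w^2:
  f = (5 + I)/w^2 + 1/w

Substituting back w = z - 2 - I:
  f(z) = (5 + I)/(z - 2 - I)^2 + 1/(z - 2 - I)

The series is finite because the numerator is a polynomial; the negative powers form the principal part, and the coefficient of 1/(z - 2 - I) gives Res(f, 2 + I) = 1.

Final answer: (5 + I)/(z - 2 - I)^2 + 1/(z - 2 - I)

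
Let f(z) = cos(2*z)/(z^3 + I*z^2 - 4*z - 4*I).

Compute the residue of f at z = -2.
(1/10 + I/20)*cos(4)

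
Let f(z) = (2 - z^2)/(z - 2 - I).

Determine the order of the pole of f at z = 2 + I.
Factor the denominator:
  z - 2 - I = (z - 2 - I)

The numerator P(z) = 2 - z^2 has P(2 + I) = -1 - 4*I ≠ 0, so no factor of (z - 2 - I) cancels.
Near z = 2 + I we can therefore write f(z) = g(z)/(z - 2 - I) with g analytic at 2 + I and g(2 + I) ≠ 0 (g is just the numerator).

Hence z = 2 + I is a pole of order 1.

Final answer: 1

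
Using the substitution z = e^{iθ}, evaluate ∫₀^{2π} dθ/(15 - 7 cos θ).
Call the integral J. The integrand is 2π-periodic and we integrate over a full period, so shifting θ does not change the value (θ → θ + π flips the sign of the trig term). Hence
  J = ∫₀^{2π} dθ/(15 + 7 cos θ).
Put z = e^{iθ}: then cos θ = (z + 1/z)/2, dθ = dz/(iz), and z runs once counterclockwise around |z| = 1:
  J = ∮_{|z|=1} 1/(15 + 7*(z + 1/z)/2) · dz/(iz) = (2/i) ∮_{|z|=1} dz/(7*z^2 + 30*z + 7).
The roots of 7*z^2 + 30*z + 7 are z = (-15 ± sqrt(15^2 - 7^2))/7, with sqrt(176) = 4*sqrt(11); their product is 1, so only z₊ = -15/7 + 4*sqrt(11)/7 lies inside the unit circle (z₋ = -15/7 - 4*sqrt(11)/7 lies outside).
z₊ is a simple zero of q(z) = 7*z^2 + 30*z + 7, so Res(1/q, z₊) = 1/q'(z₊) with q'(z) = 14*z + 30; and q'(z₊) = 7*(z₊ - z₋) = 8*sqrt(11).
Therefore J = (2/i) · 2πi · 1/(8*sqrt(11)) = 2*pi/(4*sqrt(11)) = sqrt(11)*pi/22

Final answer: sqrt(11)*pi/22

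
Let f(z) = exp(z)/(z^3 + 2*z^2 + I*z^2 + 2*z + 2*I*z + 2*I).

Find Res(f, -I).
Write f(z) = P(z)/Q(z) with P(z) = exp(z) and Q(z) = z^3 + 2*z^2 + I*z^2 + 2*z + 2*I*z + 2*I.
The denominator factors as Q(z) = (z + I)*(z + 1 - I)*(z + 1 + I), so z = -I is a simple zero of Q and P is analytic there; z = -I is therefore a simple pole and
  Res(f, z₀) = P(z₀)/Q'(z₀).

Q'(z) = 3*z^2 + 4*z + 2*I*z + 2 + 2*I, so Q'(-I) = 1 - 2*I.
P(-I) = exp(-I).

Res(f, -I) = (exp(-I))/(1 - 2*I) = (1/5 + 2*I/5)*exp(-I)

Final answer: (1/5 + 2*I/5)*exp(-I)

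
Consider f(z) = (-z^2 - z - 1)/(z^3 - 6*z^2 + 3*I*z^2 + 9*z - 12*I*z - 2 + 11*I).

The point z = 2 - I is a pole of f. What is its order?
Factor the denominator:
  z^3 - 6*z^2 + 3*I*z^2 + 9*z - 12*I*z - 2 + 11*I = (z - 2 + I)^3

The numerator P(z) = -z^2 - z - 1 has P(2 - I) = -6 + 5*I ≠ 0, so no factor of (z - 2 + I) cancels.
Near z = 2 - I we can therefore write f(z) = g(z)/(z - 2 + I)^3 with g analytic at 2 - I and g(2 - I) ≠ 0 (g is just the numerator).

Hence z = 2 - I is a pole of order 3.

Final answer: 3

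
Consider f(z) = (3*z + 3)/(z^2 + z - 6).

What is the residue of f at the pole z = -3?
6/5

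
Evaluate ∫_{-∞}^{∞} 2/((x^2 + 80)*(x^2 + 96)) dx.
Let f(z) = 2/((z^2 + 80)*(z^2 + 96)). The denominator has no real zeros and deg Q - deg P = 4 ≥ 2, so the integral of f over the upper semicircle |z| = R tends to 0 as R → ∞. Closing the contour in the upper half-plane,
  ∫_{-∞}^{∞} f(x) dx = 2πi · Σ Res(f, z_k)  over the poles with Im z_k > 0.

Zeros of the denominator: z^2 + 96 = 0 gives z = ±4*sqrt(6)*I; z^2 + 80 = 0 gives z = ±4*sqrt(5)*I.
Upper half-plane: z = 4*sqrt(5)*I, z = 4*sqrt(6)*I (simple).

Each pole is a simple zero of Q(z) = z^4 + 176*z^2 + 7680, so Res(f, z₀) = P(z₀)/Q'(z₀) with P(z) = 2, Q'(z) = 4*z^3 + 352*z:
  Res(f, 4*sqrt(5)*I) = (2)/(128*sqrt(5)*I) = -sqrt(5)*I/320
  Res(f, 4*sqrt(6)*I) = (2)/(-128*sqrt(6)*I) = sqrt(6)*I/384

Sum of residues: I*(-sqrt(5)/320 + sqrt(6)/384)
∫_{-∞}^{∞} f(x) dx = 2πi · (I*(-sqrt(5)/320 + sqrt(6)/384)) = pi*(-5*sqrt(6) + 6*sqrt(5))/960

Final answer: pi*(-5*sqrt(6) + 6*sqrt(5))/960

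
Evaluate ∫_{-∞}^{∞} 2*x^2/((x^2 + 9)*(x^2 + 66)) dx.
Let f(z) = 2*z^2/((z^2 + 9)*(z^2 + 66)). The denominator has no real zeros and deg Q - deg P = 2 ≥ 2, so the integral of f over the upper semicircle |z| = R tends to 0 as R → ∞. Closing the contour in the upper half-plane,
  ∫_{-∞}^{∞} f(x) dx = 2πi · Σ Res(f, z_k)  over the poles with Im z_k > 0.

Zeros of the denominator: z^2 + 66 = 0 gives z = ±sqrt(66)*I; z^2 + 9 = 0 gives z = ±3*I.
Upper half-plane: z = 3*I, z = sqrt(66)*I (simple).

Each pole is a simple zero of Q(z) = z^4 + 75*z^2 + 594, so Res(f, z₀) = P(z₀)/Q'(z₀) with P(z) = 2*z^2, Q'(z) = 4*z^3 + 150*z:
  Res(f, 3*I) = (-18)/(342*I) = I/19
  Res(f, sqrt(66)*I) = (-132)/(-114*sqrt(66)*I) = -sqrt(66)*I/57

Sum of residues: I*(3 - sqrt(66))/57
∫_{-∞}^{∞} f(x) dx = 2πi · (I*(3 - sqrt(66))/57) = 2*pi*(-3 + sqrt(66))/57

Final answer: 2*pi*(-3 + sqrt(66))/57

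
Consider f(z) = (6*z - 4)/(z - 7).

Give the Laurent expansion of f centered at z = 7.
38/(z - 7) + 6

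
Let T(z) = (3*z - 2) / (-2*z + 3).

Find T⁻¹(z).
Set w = T(z) = (3*z - 2) / (-2*z + 3) and solve for z:
  w*(-2*z + 3) = 3*z - 2
  3*w + z*(-2*w - 3) + 2 = 0
  z*(-2*w - 3) = -3*w - 2
  z = (3*w + 2)/(2*w + 3)
Renaming the variable, T⁻¹(z) = (3*z + 2)/(2*z + 3).
(Check: ad - bc = 5 ≠ 0, so T is invertible.)

Final answer: (3*z + 2)/(2*z + 3)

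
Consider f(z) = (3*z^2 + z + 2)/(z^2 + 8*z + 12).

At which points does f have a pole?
{-6, -2}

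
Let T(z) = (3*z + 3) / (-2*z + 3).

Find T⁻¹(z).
(3*z - 3)/(2*z + 3)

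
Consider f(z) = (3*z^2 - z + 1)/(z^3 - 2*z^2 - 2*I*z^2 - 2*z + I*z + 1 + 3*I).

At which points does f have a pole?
{-1, 1 + I, 2 + I}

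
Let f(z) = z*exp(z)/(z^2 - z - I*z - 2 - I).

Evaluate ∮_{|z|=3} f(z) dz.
By the residue theorem, ∮_C f(z) dz = 2πi · (sum of the residues of f at the poles inside |z| = 3).

The denominator factors as (z + 1)*(z - 2 - I), so the singularities of f are simple poles at z = -1, z = 2 + I.
  |-1|² = 1 < 9 = 3², so this pole is inside the contour.
  |2 + I|² = 5 < 9 = 3², so this pole is inside the contour.

With P(z) = z*exp(z) and Q(z) = z^2 - z - I*z - 2 - I, each pole is simple, so Res(f, z₀) = P(z₀)/Q'(z₀) with Q'(z) = 2*z - 1 - I.
  Res(f, -1) = P(-1)/Q'(-1) = (-exp(-1))/(-3 - I) = (3/10 - I/10)*exp(-1)
  Res(f, 2 + I) = P(2 + I)/Q'(2 + I) = ((2 + I)*exp(2 + I))/(3 + I) = (7/10 + I/10)*exp(2 + I)

Sum of residues inside C: (3/10 - I/10)*exp(-1) + (7/10 + I/10)*exp(2 + I)
∮_C f(z) dz = 2πi · ((3/10 - I/10)*exp(-1) + (7/10 + I/10)*exp(2 + I)) = pi*(1/5 + 3*I/5)*exp(-1) + pi*(-1/5 + 7*I/5)*exp(2 + I)

Final answer: pi*(1/5 + 3*I/5)*exp(-1) + pi*(-1/5 + 7*I/5)*exp(2 + I)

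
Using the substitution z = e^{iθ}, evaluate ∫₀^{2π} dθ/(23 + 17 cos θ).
Let J = ∫₀^{2π} dθ/(23 + 17 cos θ).
Put z = e^{iθ}: then cos θ = (z + 1/z)/2, dθ = dz/(iz), and z runs once counterclockwise around |z| = 1:
  J = ∮_{|z|=1} 1/(23 + 17*(z + 1/z)/2) · dz/(iz) = (2/i) ∮_{|z|=1} dz/(17*z^2 + 46*z + 17).
The roots of 17*z^2 + 46*z + 17 are z = (-23 ± sqrt(23^2 - 17^2))/17, with sqrt(240) = 4*sqrt(15); their product is 1, so only z₊ = -23/17 + 4*sqrt(15)/17 lies inside the unit circle (z₋ = -23/17 - 4*sqrt(15)/17 lies outside).
z₊ is a simple zero of q(z) = 17*z^2 + 46*z + 17, so Res(1/q, z₊) = 1/q'(z₊) with q'(z) = 34*z + 46; and q'(z₊) = 17*(z₊ - z₋) = 8*sqrt(15).
Therefore J = (2/i) · 2πi · 1/(8*sqrt(15)) = 2*pi/(4*sqrt(15)) = sqrt(15)*pi/30

Final answer: sqrt(15)*pi/30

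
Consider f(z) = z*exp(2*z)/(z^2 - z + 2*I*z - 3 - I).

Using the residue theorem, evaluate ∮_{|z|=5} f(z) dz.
pi*(2/3 + 4*I/3)*exp(4 - 2*I) + pi*(-2/3 + 2*I/3)*exp(-2 - 2*I)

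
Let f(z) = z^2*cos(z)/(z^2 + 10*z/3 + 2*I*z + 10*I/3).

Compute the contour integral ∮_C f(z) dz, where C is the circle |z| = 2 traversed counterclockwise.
By the residue theorem, ∮_C f(z) dz = 2πi · (sum of the residues of f at the poles inside |z| = 2).

The denominator factors as (z + 1/3 + I)*(z + 3 + I), so the singularities of f are simple poles at z = -1/3 - I, z = -3 - I.
  |-1/3 - I|² = 10/9 < 4 = 2², so this pole is inside the contour.
  |-3 - I|² = 10 > 4 = 2², so this pole is outside the contour.

With P(z) = z^2*cos(z) and Q(z) = z^2 + 10*z/3 + 2*I*z + 10*I/3, each pole is simple, so Res(f, z₀) = P(z₀)/Q'(z₀) with Q'(z) = 2*z + 10/3 + 2*I.
  Res(f, -1/3 - I) = P(-1/3 - I)/Q'(-1/3 - I) = ((-8/9 + 2*I/3)*cos(1/3 + I))/(8/3) = (-1/3 + I/4)*cos(1/3 + I)

∮_C f(z) dz = 2πi · ((-1/3 + I/4)*cos(1/3 + I)) = pi*(-1/2 - 2*I/3)*cos(1/3 + I)

Final answer: pi*(-1/2 - 2*I/3)*cos(1/3 + I)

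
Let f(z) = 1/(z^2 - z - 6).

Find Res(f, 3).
Write f(z) = P(z)/Q(z) with P(z) = 1 and Q(z) = z^2 - z - 6.
The denominator factors as Q(z) = (z + 2)*(z - 3), so z = 3 is a simple zero of Q and P is analytic there; z = 3 is therefore a simple pole and
  Res(f, z₀) = P(z₀)/Q'(z₀).

Q'(z) = 2*z - 1, so Q'(3) = 5.
P(3) = 1.

Res(f, 3) = (1)/(5) = 1/5

Final answer: 1/5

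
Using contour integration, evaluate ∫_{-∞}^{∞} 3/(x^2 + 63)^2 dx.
Let f(z) = 3/(z^2 + 63)^2. The denominator has no real zeros and deg Q - deg P = 4 ≥ 2, so the integral of f over the upper semicircle |z| = R tends to 0 as R → ∞. Closing the contour in the upper half-plane,
  ∫_{-∞}^{∞} f(x) dx = 2πi · Σ Res(f, z_k)  over the poles with Im z_k > 0.

Zeros of the denominator: z^2 + 63 = 0 gives z = ±3*sqrt(7)*I.
Upper half-plane: z = 3*sqrt(7)*I (a pole of order 2).

Write f(z) = g(z)/(z - 3*sqrt(7)*I)^2 with g(z) = 3/(z + 3*sqrt(7)*I)^2. For a double pole, Res(f, z₀) = g'(z₀):
  g'(z) = -6/(z + 3*sqrt(7)*I)^3
  Res(f, 3*sqrt(7)*I) = g'(3*sqrt(7)*I) = -sqrt(7)*I/1764

∫_{-∞}^{∞} f(x) dx = 2πi · (-sqrt(7)*I/1764) = sqrt(7)*pi/882

Final answer: sqrt(7)*pi/882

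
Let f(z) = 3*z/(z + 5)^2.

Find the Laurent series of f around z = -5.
Put w = z - (-5), i.e. z = w - 5. The denominator is w^2, so it suffices to rewrite the numerator in powers of w.

P(z) = 3*z
P(w - 5) = -15 + 3*w

Dividing each term by w^2:
  f = -15/w^2 + 3/w

Substituting back w = z + 5:
  f(z) = -15/(z + 5)^2 + 3/(z + 5)

The series is finite because the numerator is a polynomial; the negative powers form the principal part, and the coefficient of 1/(z + 5) gives Res(f, -5) = 3.

Final answer: -15/(z + 5)^2 + 3/(z + 5)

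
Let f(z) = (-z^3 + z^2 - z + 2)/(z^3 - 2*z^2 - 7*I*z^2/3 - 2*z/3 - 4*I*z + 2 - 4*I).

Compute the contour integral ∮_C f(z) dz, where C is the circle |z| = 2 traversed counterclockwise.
pi*(163/1950 + 647*I/650)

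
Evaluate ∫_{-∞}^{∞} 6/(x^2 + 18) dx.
sqrt(2)*pi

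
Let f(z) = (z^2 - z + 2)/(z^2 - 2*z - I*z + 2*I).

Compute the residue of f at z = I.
-3/5 + I/5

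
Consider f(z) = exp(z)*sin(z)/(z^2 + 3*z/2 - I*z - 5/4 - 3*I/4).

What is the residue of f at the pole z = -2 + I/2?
Write f(z) = P(z)/Q(z) with P(z) = exp(z)*sin(z) and Q(z) = z^2 + 3*z/2 - I*z - 5/4 - 3*I/4.
The denominator factors as Q(z) = (z - 1/2 - I/2)*(z + 2 - I/2), so z = -2 + I/2 is a simple zero of Q and P is analytic there; z = -2 + I/2 is therefore a simple pole and
  Res(f, z₀) = P(z₀)/Q'(z₀).

Q'(z) = 2*z + 3/2 - I, so Q'(-2 + I/2) = -5/2.
P(-2 + I/2) = -exp(-2 + I/2)*sin(2 - I/2).

Res(f, -2 + I/2) = (-exp(-2 + I/2)*sin(2 - I/2))/(-5/2) = 2*exp(-2 + I/2)*sin(2 - I/2)/5

Final answer: 2*exp(-2 + I/2)*sin(2 - I/2)/5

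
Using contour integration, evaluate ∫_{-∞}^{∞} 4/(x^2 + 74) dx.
2*sqrt(74)*pi/37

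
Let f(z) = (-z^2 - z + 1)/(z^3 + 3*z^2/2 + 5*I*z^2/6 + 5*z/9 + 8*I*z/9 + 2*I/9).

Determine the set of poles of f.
The singularities of f are the zeros of the denominator. Factoring,
  z^3 + 3*z^2/2 + 5*I*z^2/6 + 5*z/9 + 8*I*z/9 + 2*I/9 = (z + 1/2 + I/2)*(z + 1/3 + I/3)*(z + 2/3)
so the candidates are z = -1/2 - I/2, z = -1/3 - I/3, z = -2/3.

Check the numerator P(z) = -z^2 - z + 1 at each one:
  P(-1/2 - I/2) = 3/2 ≠ 0, so z = -1/2 - I/2 is a (simple) pole.
  P(-1/3 - I/3) = 4/3 + I/9 ≠ 0, so z = -1/3 - I/3 is a (simple) pole.
  P(-2/3) = 11/9 ≠ 0, so z = -2/3 is a (simple) pole.

Poles of f: {-2/3, -1/2 - I/2, -1/3 - I/3}

Final answer: {-2/3, -1/2 - I/2, -1/3 - I/3}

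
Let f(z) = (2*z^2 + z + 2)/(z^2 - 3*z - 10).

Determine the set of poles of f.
The singularities of f are the zeros of the denominator. Factoring,
  z^2 - 3*z - 10 = (z + 2)*(z - 5)
so the candidates are z = -2, z = 5.

Check the numerator P(z) = 2*z^2 + z + 2 at each one:
  P(-2) = 8 ≠ 0, so z = -2 is a (simple) pole.
  P(5) = 57 ≠ 0, so z = 5 is a (simple) pole.

Poles of f: {-2, 5}

Final answer: {-2, 5}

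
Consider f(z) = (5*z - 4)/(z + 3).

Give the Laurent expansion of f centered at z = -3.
-19/(z + 3) + 5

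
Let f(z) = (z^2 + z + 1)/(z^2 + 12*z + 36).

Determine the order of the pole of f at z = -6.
2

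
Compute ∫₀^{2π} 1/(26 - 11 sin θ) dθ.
Call the integral J. The integrand is 2π-periodic and we integrate over a full period, so shifting θ does not change the value (θ → θ + π/2 turns sin θ into cos θ; θ → θ + π flips the sign of the trig term). Hence
  J = ∫₀^{2π} dθ/(26 + 11 cos θ).
Put z = e^{iθ}: then cos θ = (z + 1/z)/2, dθ = dz/(iz), and z runs once counterclockwise around |z| = 1:
  J = ∮_{|z|=1} 1/(26 + 11*(z + 1/z)/2) · dz/(iz) = (2/i) ∮_{|z|=1} dz/(11*z^2 + 52*z + 11).
The roots of 11*z^2 + 52*z + 11 are z = (-26 ± sqrt(26^2 - 11^2))/11, with sqrt(555) = sqrt(555); their product is 1, so only z₊ = -26/11 + sqrt(555)/11 lies inside the unit circle (z₋ = -26/11 - sqrt(555)/11 lies outside).
z₊ is a simple zero of q(z) = 11*z^2 + 52*z + 11, so Res(1/q, z₊) = 1/q'(z₊) with q'(z) = 22*z + 52; and q'(z₊) = 11*(z₊ - z₋) = 2*sqrt(555).
Therefore J = (2/i) · 2πi · 1/(2*sqrt(555)) = 2*pi/(sqrt(555)) = 2*sqrt(555)*pi/555

Final answer: 2*sqrt(555)*pi/555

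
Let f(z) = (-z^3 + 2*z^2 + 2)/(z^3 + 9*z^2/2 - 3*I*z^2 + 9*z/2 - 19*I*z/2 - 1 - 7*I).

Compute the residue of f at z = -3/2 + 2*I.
1441/170 + 501*I/85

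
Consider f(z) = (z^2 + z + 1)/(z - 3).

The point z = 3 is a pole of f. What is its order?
Factor the denominator:
  z - 3 = (z - 3)

The numerator P(z) = z^2 + z + 1 has P(3) = 13 ≠ 0, so no factor of (z - 3) cancels.
Near z = 3 we can therefore write f(z) = g(z)/(z - 3) with g analytic at 3 and g(3) ≠ 0 (g is just the numerator).

Hence z = 3 is a pole of order 1.

Final answer: 1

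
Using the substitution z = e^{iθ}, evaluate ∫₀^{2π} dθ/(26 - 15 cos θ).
Call the integral J. The integrand is 2π-periodic and we integrate over a full period, so shifting θ does not change the value (θ → θ + π flips the sign of the trig term). Hence
  J = ∫₀^{2π} dθ/(26 + 15 cos θ).
Put z = e^{iθ}: then cos θ = (z + 1/z)/2, dθ = dz/(iz), and z runs once counterclockwise around |z| = 1:
  J = ∮_{|z|=1} 1/(26 + 15*(z + 1/z)/2) · dz/(iz) = (2/i) ∮_{|z|=1} dz/(15*z^2 + 52*z + 15).
The roots of 15*z^2 + 52*z + 15 are z = (-26 ± sqrt(26^2 - 15^2))/15, with sqrt(451) = sqrt(451); their product is 1, so only z₊ = -26/15 + sqrt(451)/15 lies inside the unit circle (z₋ = -26/15 - sqrt(451)/15 lies outside).
z₊ is a simple zero of q(z) = 15*z^2 + 52*z + 15, so Res(1/q, z₊) = 1/q'(z₊) with q'(z) = 30*z + 52; and q'(z₊) = 15*(z₊ - z₋) = 2*sqrt(451).
Therefore J = (2/i) · 2πi · 1/(2*sqrt(451)) = 2*pi/(sqrt(451)) = 2*sqrt(451)*pi/451

Final answer: 2*sqrt(451)*pi/451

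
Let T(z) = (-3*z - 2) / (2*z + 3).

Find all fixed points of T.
{-3/2 - sqrt(5)/2, -3/2 + sqrt(5)/2}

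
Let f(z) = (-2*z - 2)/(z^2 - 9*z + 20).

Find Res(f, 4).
10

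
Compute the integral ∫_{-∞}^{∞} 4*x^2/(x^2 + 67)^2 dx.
Let f(z) = 4*z^2/(z^2 + 67)^2. The denominator has no real zeros and deg Q - deg P = 2 ≥ 2, so the integral of f over the upper semicircle |z| = R tends to 0 as R → ∞. Closing the contour in the upper half-plane,
  ∫_{-∞}^{∞} f(x) dx = 2πi · Σ Res(f, z_k)  over the poles with Im z_k > 0.

Zeros of the denominator: z^2 + 67 = 0 gives z = ±sqrt(67)*I.
Upper half-plane: z = sqrt(67)*I (a pole of order 2).

Write f(z) = g(z)/(z - sqrt(67)*I)^2 with g(z) = 4*z^2/(z + sqrt(67)*I)^2. For a double pole, Res(f, z₀) = g'(z₀):
  g'(z) = 8*sqrt(67)*I*z/(z + sqrt(67)*I)^3
  Res(f, sqrt(67)*I) = g'(sqrt(67)*I) = -sqrt(67)*I/67

∫_{-∞}^{∞} f(x) dx = 2πi · (-sqrt(67)*I/67) = 2*sqrt(67)*pi/67

Final answer: 2*sqrt(67)*pi/67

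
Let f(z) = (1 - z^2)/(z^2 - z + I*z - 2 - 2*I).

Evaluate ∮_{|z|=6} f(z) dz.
By the residue theorem, ∮_C f(z) dz = 2πi · (sum of the residues of f at the poles inside |z| = 6).

The denominator factors as (z - 2)*(z + 1 + I), so the singularities of f are simple poles at z = 2, z = -1 - I.
  |2|² = 4 < 36 = 6², so this pole is inside the contour.
  |-1 - I|² = 2 < 36 = 6², so this pole is inside the contour.

With P(z) = 1 - z^2 and Q(z) = z^2 - z + I*z - 2 - 2*I, each pole is simple, so Res(f, z₀) = P(z₀)/Q'(z₀) with Q'(z) = 2*z - 1 + I.
  Res(f, 2) = P(2)/Q'(2) = (-3)/(3 + I) = -9/10 + 3*I/10
  Res(f, -1 - I) = P(-1 - I)/Q'(-1 - I) = (1 - 2*I)/(-3 - I) = -1/10 + 7*I/10

Sum of residues inside C: -1 + I
∮_C f(z) dz = 2πi · (-1 + I) = pi*(-2 - 2*I)

Final answer: pi*(-2 - 2*I)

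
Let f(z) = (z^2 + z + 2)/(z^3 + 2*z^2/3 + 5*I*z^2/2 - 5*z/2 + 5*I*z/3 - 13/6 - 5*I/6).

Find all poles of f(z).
{-1, -2/3 - 3*I/2, 1 - I}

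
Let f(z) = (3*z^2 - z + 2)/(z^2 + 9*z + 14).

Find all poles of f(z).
{-7, -2}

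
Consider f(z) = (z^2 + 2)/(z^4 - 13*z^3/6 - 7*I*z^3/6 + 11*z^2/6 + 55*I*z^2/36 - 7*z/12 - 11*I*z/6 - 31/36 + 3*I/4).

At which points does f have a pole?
The singularities of f are the zeros of the denominator. Factoring,
  z^4 - 13*z^3/6 - 7*I*z^3/6 + 11*z^2/6 + 55*I*z^2/36 - 7*z/12 - 11*I*z/6 - 31/36 + 3*I/4 = (z - 1 - I)*(z - 1 - 2*I/3)*(z + 1/3 - I/2)*(z - 1/2 + I)
so the candidates are z = 1 + I, z = 1 + 2*I/3, z = -1/3 + I/2, z = 1/2 - I.

Check the numerator P(z) = z^2 + 2 at each one:
  P(1 + I) = 2 + 2*I ≠ 0, so z = 1 + I is a (simple) pole.
  P(1 + 2*I/3) = 23/9 + 4*I/3 ≠ 0, so z = 1 + 2*I/3 is a (simple) pole.
  P(-1/3 + I/2) = 67/36 - I/3 ≠ 0, so z = -1/3 + I/2 is a (simple) pole.
  P(1/2 - I) = 5/4 - I ≠ 0, so z = 1/2 - I is a (simple) pole.

Poles of f: {-1/3 + I/2, 1/2 - I, 1 + 2*I/3, 1 + I}

Final answer: {-1/3 + I/2, 1/2 - I, 1 + 2*I/3, 1 + I}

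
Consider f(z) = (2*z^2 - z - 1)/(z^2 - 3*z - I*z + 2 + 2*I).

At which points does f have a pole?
The singularities of f are the zeros of the denominator. Factoring,
  z^2 - 3*z - I*z + 2 + 2*I = (z - 1 - I)*(z - 2)
so the candidates are z = 1 + I, z = 2.

Check the numerator P(z) = 2*z^2 - z - 1 at each one:
  P(1 + I) = -2 + 3*I ≠ 0, so z = 1 + I is a (simple) pole.
  P(2) = 5 ≠ 0, so z = 2 is a (simple) pole.

Poles of f: {1 + I, 2}

Final answer: {1 + I, 2}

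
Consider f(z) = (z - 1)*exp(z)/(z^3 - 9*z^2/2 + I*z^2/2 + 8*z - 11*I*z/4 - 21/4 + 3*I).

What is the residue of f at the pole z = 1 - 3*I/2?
Write f(z) = P(z)/Q(z) with P(z) = (z - 1)*exp(z) and Q(z) = z^3 - 9*z^2/2 + I*z^2/2 + 8*z - 11*I*z/4 - 21/4 + 3*I.
The denominator factors as Q(z) = (z - 2 - I)*(z - 3/2)*(z - 1 + 3*I/2), so z = 1 - 3*I/2 is a simple zero of Q and P is analytic there; z = 1 - 3*I/2 is therefore a simple pole and
  Res(f, z₀) = P(z₀)/Q'(z₀).

Q'(z) = 3*z^2 - 9*z + I*z + 8 - 11*I/4, so Q'(1 - 3*I/2) = -13/4 + 11*I/4.
P(1 - 3*I/2) = -3*I*exp(1 - 3*I/2)/2.

Res(f, 1 - 3*I/2) = (-3*I*exp(1 - 3*I/2)/2)/(-13/4 + 11*I/4) = (-33/145 + 39*I/145)*exp(1 - 3*I/2)

Final answer: (-33/145 + 39*I/145)*exp(1 - 3*I/2)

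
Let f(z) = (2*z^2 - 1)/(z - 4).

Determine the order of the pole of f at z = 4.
Factor the denominator:
  z - 4 = (z - 4)

The numerator P(z) = 2*z^2 - 1 has P(4) = 31 ≠ 0, so no factor of (z - 4) cancels.
Near z = 4 we can therefore write f(z) = g(z)/(z - 4) with g analytic at 4 and g(4) ≠ 0 (g is just the numerator).

Hence z = 4 is a pole of order 1.

Final answer: 1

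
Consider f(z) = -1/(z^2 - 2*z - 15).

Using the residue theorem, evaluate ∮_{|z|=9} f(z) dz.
0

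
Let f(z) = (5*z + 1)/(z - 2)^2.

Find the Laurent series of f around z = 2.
Put w = z - (2), i.e. z = w + 2. The denominator is w^2, so it suffices to rewrite the numerator in powers of w.

P(z) = 5*z + 1
P(w + 2) = 11 + 5*w

Dividing each term by w^2:
  f = 11/w^2 + 5/w

Substituting back w = z - 2:
  f(z) = 11/(z - 2)^2 + 5/(z - 2)

The series is finite because the numerator is a polynomial; the negative powers form the principal part, and the coefficient of 1/(z - 2) gives Res(f, 2) = 5.

Final answer: 11/(z - 2)^2 + 5/(z - 2)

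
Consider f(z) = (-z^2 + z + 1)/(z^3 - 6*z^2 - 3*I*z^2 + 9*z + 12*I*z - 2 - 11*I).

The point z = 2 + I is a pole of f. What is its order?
Factor the denominator:
  z^3 - 6*z^2 - 3*I*z^2 + 9*z + 12*I*z - 2 - 11*I = (z - 2 - I)^3

The numerator P(z) = -z^2 + z + 1 has P(2 + I) = -3*I ≠ 0, so no factor of (z - 2 - I) cancels.
Near z = 2 + I we can therefore write f(z) = g(z)/(z - 2 - I)^3 with g analytic at 2 + I and g(2 + I) ≠ 0 (g is just the numerator).

Hence z = 2 + I is a pole of order 3.

Final answer: 3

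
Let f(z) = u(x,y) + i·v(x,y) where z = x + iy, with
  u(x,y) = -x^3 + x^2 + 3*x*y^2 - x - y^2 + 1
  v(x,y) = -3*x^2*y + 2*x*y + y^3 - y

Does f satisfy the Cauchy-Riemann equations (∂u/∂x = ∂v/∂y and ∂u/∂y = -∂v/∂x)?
∂u/∂x = -3*x^2 + 2*x + 3*y^2 - 1
∂v/∂y = -3*x^2 + 2*x + 3*y^2 - 1
∂u/∂y = 6*x*y - 2*y
∂v/∂x = -6*x*y + 2*y
∂u/∂x = ∂v/∂y and ∂u/∂y = -∂v/∂x hold identically; f is analytic.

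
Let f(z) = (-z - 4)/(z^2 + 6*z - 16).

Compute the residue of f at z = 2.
Write f(z) = P(z)/Q(z) with P(z) = -z - 4 and Q(z) = z^2 + 6*z - 16.
The denominator factors as Q(z) = (z + 8)*(z - 2), so z = 2 is a simple zero of Q and P is analytic there; z = 2 is therefore a simple pole and
  Res(f, z₀) = P(z₀)/Q'(z₀).

Q'(z) = 2*z + 6, so Q'(2) = 10.
P(2) = -6.

Res(f, 2) = (-6)/(10) = -3/5

Final answer: -3/5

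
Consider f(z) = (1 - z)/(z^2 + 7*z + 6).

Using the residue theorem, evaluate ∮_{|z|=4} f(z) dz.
By the residue theorem, ∮_C f(z) dz = 2πi · (sum of the residues of f at the poles inside |z| = 4).

The denominator factors as (z + 6)*(z + 1), so the singularities of f are simple poles at z = -6, z = -1.
  |-6|² = 36 > 16 = 4², so this pole is outside the contour.
  |-1|² = 1 < 16 = 4², so this pole is inside the contour.

With P(z) = 1 - z and Q(z) = z^2 + 7*z + 6, each pole is simple, so Res(f, z₀) = P(z₀)/Q'(z₀) with Q'(z) = 2*z + 7.
  Res(f, -1) = P(-1)/Q'(-1) = (2)/(5) = 2/5

∮_C f(z) dz = 2πi · (2/5) = 4*I*pi/5

Final answer: 4*I*pi/5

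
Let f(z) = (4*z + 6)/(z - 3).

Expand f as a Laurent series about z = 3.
Put w = z - (3), i.e. z = w + 3. The denominator is w, so it suffices to rewrite the numerator in powers of w.

P(z) = 4*z + 6
P(w + 3) = 18 + 4*w

Dividing each term by w:
  f = 18/w + 4

Substituting back w = z - 3:
  f(z) = 18/(z - 3) + 4

The series is finite because the numerator is a polynomial; the negative powers form the principal part, and the coefficient of 1/(z - 3) gives Res(f, 3) = 18.

Final answer: 18/(z - 3) + 4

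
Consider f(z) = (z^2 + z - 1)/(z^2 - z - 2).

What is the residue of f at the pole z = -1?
Write f(z) = P(z)/Q(z) with P(z) = z^2 + z - 1 and Q(z) = z^2 - z - 2.
The denominator factors as Q(z) = (z + 1)*(z - 2), so z = -1 is a simple zero of Q and P is analytic there; z = -1 is therefore a simple pole and
  Res(f, z₀) = P(z₀)/Q'(z₀).

Q'(z) = 2*z - 1, so Q'(-1) = -3.
P(-1) = -1.

Res(f, -1) = (-1)/(-3) = 1/3

Final answer: 1/3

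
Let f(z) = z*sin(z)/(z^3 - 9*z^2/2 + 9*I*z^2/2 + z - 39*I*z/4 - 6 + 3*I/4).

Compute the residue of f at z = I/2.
(17/1769 - 57*I/1769)*sinh(1/2)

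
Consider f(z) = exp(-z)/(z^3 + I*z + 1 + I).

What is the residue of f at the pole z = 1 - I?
Write f(z) = P(z)/Q(z) with P(z) = exp(-z) and Q(z) = z^3 + I*z + 1 + I.
The denominator factors as Q(z) = (z - 1 + I)*(z - I)*(z + 1), so z = 1 - I is a simple zero of Q and P is analytic there; z = 1 - I is therefore a simple pole and
  Res(f, z₀) = P(z₀)/Q'(z₀).

Q'(z) = 3*z^2 + I, so Q'(1 - I) = -5*I.
P(1 - I) = exp(-1 + I).

Res(f, 1 - I) = (exp(-1 + I))/(-5*I) = I*exp(-1 + I)/5

Final answer: I*exp(-1 + I)/5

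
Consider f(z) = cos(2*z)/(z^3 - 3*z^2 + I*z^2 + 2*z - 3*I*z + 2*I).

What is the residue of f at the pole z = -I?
Write f(z) = P(z)/Q(z) with P(z) = cos(2*z) and Q(z) = z^3 - 3*z^2 + I*z^2 + 2*z - 3*I*z + 2*I.
The denominator factors as Q(z) = (z - 1)*(z - 2)*(z + I), so z = -I is a simple zero of Q and P is analytic there; z = -I is therefore a simple pole and
  Res(f, z₀) = P(z₀)/Q'(z₀).

Q'(z) = 3*z^2 - 6*z + 2*I*z + 2 - 3*I, so Q'(-I) = 1 + 3*I.
P(-I) = cosh(2).

Res(f, -I) = (cosh(2))/(1 + 3*I) = (1/10 - 3*I/10)*cosh(2)

Final answer: (1/10 - 3*I/10)*cosh(2)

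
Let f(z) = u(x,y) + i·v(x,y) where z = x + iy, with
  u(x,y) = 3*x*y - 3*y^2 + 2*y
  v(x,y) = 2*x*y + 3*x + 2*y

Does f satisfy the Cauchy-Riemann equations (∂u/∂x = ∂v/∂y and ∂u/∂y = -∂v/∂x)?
∂u/∂x = 3*y
∂v/∂y = 2*x + 2
∂u/∂y = 3*x - 6*y + 2
∂v/∂x = 2*y + 3
∂u/∂x ≠ ∂v/∂y and ∂u/∂y ≠ -∂v/∂x; the Cauchy-Riemann equations are not satisfied, so f is not analytic.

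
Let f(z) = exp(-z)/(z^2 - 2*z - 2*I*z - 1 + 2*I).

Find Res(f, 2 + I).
Write f(z) = P(z)/Q(z) with P(z) = exp(-z) and Q(z) = z^2 - 2*z - 2*I*z - 1 + 2*I.
The denominator factors as Q(z) = (z - 2 - I)*(z - I), so z = 2 + I is a simple zero of Q and P is analytic there; z = 2 + I is therefore a simple pole and
  Res(f, z₀) = P(z₀)/Q'(z₀).

Q'(z) = 2*z - 2 - 2*I, so Q'(2 + I) = 2.
P(2 + I) = exp(-2 - I).

Res(f, 2 + I) = (exp(-2 - I))/(2) = exp(-2 - I)/2

Final answer: exp(-2 - I)/2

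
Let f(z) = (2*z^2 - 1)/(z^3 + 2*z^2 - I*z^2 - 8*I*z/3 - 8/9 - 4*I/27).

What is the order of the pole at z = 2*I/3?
2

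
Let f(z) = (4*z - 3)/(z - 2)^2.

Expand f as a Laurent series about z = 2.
Put w = z - (2), i.e. z = w + 2. The denominator is w^2, so it suffices to rewrite the numerator in powers of w.

P(z) = 4*z - 3
P(w + 2) = 5 + 4*w

Dividing each term by w^2:
  f = 5/w^2 + 4/w

Substituting back w = z - 2:
  f(z) = 5/(z - 2)^2 + 4/(z - 2)

The series is finite because the numerator is a polynomial; the negative powers form the principal part, and the coefficient of 1/(z - 2) gives Res(f, 2) = 4.

Final answer: 5/(z - 2)^2 + 4/(z - 2)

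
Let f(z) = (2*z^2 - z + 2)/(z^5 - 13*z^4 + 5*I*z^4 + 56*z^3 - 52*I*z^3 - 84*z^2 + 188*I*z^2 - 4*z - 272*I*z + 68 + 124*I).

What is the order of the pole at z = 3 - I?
4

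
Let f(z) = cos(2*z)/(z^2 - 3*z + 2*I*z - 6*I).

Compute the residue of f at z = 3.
Write f(z) = P(z)/Q(z) with P(z) = cos(2*z) and Q(z) = z^2 - 3*z + 2*I*z - 6*I.
The denominator factors as Q(z) = (z - 3)*(z + 2*I), so z = 3 is a simple zero of Q and P is analytic there; z = 3 is therefore a simple pole and
  Res(f, z₀) = P(z₀)/Q'(z₀).

Q'(z) = 2*z - 3 + 2*I, so Q'(3) = 3 + 2*I.
P(3) = cos(6).

Res(f, 3) = (cos(6))/(3 + 2*I) = (3/13 - 2*I/13)*cos(6)

Final answer: (3/13 - 2*I/13)*cos(6)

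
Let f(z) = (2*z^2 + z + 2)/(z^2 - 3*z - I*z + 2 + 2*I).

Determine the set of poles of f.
{1 + I, 2}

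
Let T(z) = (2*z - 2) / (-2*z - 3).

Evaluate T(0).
Substitute z = 0:
  numerator:   2*(0) - 2 = -2
  denominator: -2*(0) - 3 = -3
T(0) = (-2)/(-3) = 2/3

Final answer: 2/3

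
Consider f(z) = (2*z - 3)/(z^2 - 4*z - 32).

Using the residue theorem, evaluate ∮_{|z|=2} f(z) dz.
By the residue theorem, ∮_C f(z) dz = 2πi · (sum of the residues of f at the poles inside |z| = 2).

The denominator factors as (z + 4)*(z - 8), so the singularities of f are simple poles at z = -4, z = 8.
  |-4|² = 16 > 4 = 2², so this pole is outside the contour.
  |8|² = 64 > 4 = 2², so this pole is outside the contour.

No pole lies inside the contour, so f is analytic on and inside C and the integral is 0 (Cauchy's theorem).

Final answer: 0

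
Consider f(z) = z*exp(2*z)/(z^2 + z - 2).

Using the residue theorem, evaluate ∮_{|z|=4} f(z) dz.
By the residue theorem, ∮_C f(z) dz = 2πi · (sum of the residues of f at the poles inside |z| = 4).

The denominator factors as (z + 2)*(z - 1), so the singularities of f are simple poles at z = -2, z = 1.
  |-2|² = 4 < 16 = 4², so this pole is inside the contour.
  |1|² = 1 < 16 = 4², so this pole is inside the contour.

With P(z) = z*exp(2*z) and Q(z) = z^2 + z - 2, each pole is simple, so Res(f, z₀) = P(z₀)/Q'(z₀) with Q'(z) = 2*z + 1.
  Res(f, -2) = P(-2)/Q'(-2) = (-2*exp(-4))/(-3) = 2*exp(-4)/3
  Res(f, 1) = P(1)/Q'(1) = (exp(2))/(3) = exp(2)/3

Sum of residues inside C: 2*exp(-4)/3 + exp(2)/3
∮_C f(z) dz = 2πi · (2*exp(-4)/3 + exp(2)/3) = 4*I*pi*exp(-4)/3 + 2*I*pi*exp(2)/3

Final answer: 4*I*pi*exp(-4)/3 + 2*I*pi*exp(2)/3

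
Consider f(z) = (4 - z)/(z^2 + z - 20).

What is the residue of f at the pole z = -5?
-1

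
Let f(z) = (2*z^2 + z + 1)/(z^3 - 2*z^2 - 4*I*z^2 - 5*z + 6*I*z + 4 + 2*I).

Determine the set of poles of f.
The singularities of f are the zeros of the denominator. Factoring,
  z^3 - 2*z^2 - 4*I*z^2 - 5*z + 6*I*z + 4 + 2*I = (z - I)*(z - 2 - I)*(z - 2*I)
so the candidates are z = I, z = 2 + I, z = 2*I.

Check the numerator P(z) = 2*z^2 + z + 1 at each one:
  P(I) = -1 + I ≠ 0, so z = I is a (simple) pole.
  P(2 + I) = 9 + 9*I ≠ 0, so z = 2 + I is a (simple) pole.
  P(2*I) = -7 + 2*I ≠ 0, so z = 2*I is a (simple) pole.

Poles of f: {I, 2*I, 2 + I}

Final answer: {I, 2*I, 2 + I}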